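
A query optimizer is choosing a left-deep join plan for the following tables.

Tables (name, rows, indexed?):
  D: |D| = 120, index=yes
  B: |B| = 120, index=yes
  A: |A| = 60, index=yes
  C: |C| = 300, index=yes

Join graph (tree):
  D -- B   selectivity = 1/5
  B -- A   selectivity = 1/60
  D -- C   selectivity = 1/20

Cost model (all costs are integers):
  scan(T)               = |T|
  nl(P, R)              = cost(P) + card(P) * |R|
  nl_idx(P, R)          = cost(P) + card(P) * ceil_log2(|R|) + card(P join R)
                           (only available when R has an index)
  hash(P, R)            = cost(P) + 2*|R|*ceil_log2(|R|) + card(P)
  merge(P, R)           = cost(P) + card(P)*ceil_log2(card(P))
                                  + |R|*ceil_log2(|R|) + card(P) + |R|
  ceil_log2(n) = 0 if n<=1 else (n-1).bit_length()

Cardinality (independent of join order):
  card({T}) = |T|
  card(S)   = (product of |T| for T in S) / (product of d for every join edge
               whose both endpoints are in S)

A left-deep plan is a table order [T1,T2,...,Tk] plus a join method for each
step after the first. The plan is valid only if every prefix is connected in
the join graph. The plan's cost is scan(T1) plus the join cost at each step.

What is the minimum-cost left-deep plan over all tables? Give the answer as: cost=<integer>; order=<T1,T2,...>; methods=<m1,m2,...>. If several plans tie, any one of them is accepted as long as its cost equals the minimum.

Selinger DP (subsets sized 1..n):
  {D}: scan cost=120, card=120
  {B}: scan cost=120, card=120
  {A}: scan cost=60, card=60
  {C}: scan cost=300, card=300
  {BD}: card=2880; try (D,hash)→1920, (B,hash)→1920, (D,merge)→2040, (B,merge)→2040, (D,nl_idx)→3840, (B,nl_idx)→3840 …(+2); best=1920 via (D,hash)
  {CD}: card=1800; try (D,hash)→2280, (C,nl_idx)→3000, (C,merge)→4080, (D,nl_idx)→4200, (D,merge)→4260, (C,hash)→5640 …(+2); best=2280 via (D,hash)
  {AB}: card=120; try (B,nl_idx)→600, (A,hash)→960, (A,nl_idx)→960, (B,merge)→1440, (A,merge)→1500, (B,hash)→1800 …(+2); best=600 via (B,nl_idx)
  {ABD}: card=2880; try (D,hash)→2400, (D,merge)→2520, (D,nl_idx)→4320, (A,hash)→5520, (D,nl)→15000, (A,nl_idx)→22080 …(+2); best=2400 via (D,hash)
  {BCD}: card=43200; try (B,hash)→5760, (C,hash)→10200, (B,merge)→24840, (C,merge)→42360, (B,nl_idx)→58080, (C,nl_idx)→71040 …(+2); best=5760 via (B,hash)
  {ABCD}: card=43200; try (C,hash)→10680, (C,merge)→42840, (A,hash)→49680, (C,nl_idx)→71520, (A,nl_idx)→308160, (A,merge)→740580 …(+2); best=10680 via (C,hash)

cost=10680; order=A,B,D,C; methods=nl_idx,hash,hash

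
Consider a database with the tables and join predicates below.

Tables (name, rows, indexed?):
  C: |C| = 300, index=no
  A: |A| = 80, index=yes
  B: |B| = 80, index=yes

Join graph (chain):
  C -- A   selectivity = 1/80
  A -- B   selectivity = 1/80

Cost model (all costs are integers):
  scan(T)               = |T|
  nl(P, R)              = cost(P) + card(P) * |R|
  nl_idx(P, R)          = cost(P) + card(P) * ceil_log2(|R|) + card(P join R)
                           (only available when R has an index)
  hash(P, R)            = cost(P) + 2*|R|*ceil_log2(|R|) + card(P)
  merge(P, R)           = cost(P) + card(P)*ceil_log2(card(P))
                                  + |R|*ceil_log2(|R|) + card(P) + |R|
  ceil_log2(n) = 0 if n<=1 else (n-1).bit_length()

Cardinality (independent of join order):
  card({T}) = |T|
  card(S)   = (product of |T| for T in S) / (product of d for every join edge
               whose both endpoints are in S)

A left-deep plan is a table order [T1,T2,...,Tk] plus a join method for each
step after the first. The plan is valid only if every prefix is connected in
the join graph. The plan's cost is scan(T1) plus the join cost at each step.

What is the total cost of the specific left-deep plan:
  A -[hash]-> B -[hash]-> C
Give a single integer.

6760

step 1: scan A: cost=80, card=80
step 2: join B via hash
    card(P join B) = 80*80/(80) = 80
    cost = 80 + 2*80*7 + 80 = 1280
step 3: join C via hash
    card(P join C) = 80*300/(80) = 300
    cost = 1280 + 2*300*9 + 80 = 6760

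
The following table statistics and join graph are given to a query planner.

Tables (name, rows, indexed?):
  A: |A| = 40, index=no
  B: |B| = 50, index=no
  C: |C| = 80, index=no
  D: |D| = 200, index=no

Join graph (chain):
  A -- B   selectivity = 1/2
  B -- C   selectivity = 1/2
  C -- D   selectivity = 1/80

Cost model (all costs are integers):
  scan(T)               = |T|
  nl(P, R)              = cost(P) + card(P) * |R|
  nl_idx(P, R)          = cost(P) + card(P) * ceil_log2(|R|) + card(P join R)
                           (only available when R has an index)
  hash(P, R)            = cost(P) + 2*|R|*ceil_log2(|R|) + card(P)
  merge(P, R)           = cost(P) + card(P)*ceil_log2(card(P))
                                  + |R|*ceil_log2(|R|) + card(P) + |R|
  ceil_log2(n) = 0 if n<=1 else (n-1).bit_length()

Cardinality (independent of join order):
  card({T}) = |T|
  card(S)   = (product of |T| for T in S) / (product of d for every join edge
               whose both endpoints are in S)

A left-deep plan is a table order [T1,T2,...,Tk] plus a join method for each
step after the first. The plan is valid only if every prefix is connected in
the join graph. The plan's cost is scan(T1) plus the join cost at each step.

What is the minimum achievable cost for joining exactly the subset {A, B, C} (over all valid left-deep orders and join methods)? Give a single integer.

2700

Selinger DP over subsets of {A,B,C}:
  {A}: scan cost=40, card=40
  {B}: scan cost=50, card=50
  {C}: scan cost=80, card=80
  {AB}: card=1000; try (A,hash)→580, (B,merge)→670, (B,hash)→680, (A,merge)→680, (B,nl)→2040, (A,nl)→2050; best=580 via (A,hash)
  {BC}: card=2000; try (B,hash)→760, (C,merge)→1040, (B,merge)→1070, (C,hash)→1220, (C,nl)→4050, (B,nl)→4080; best=760 via (B,hash)
  {ABC}: card=40000; try (C,hash)→2700, (A,hash)→3240, (C,merge)→12220, (A,merge)→25040, (C,nl)→80580, (A,nl)→80760; best=2700 via (C,hash)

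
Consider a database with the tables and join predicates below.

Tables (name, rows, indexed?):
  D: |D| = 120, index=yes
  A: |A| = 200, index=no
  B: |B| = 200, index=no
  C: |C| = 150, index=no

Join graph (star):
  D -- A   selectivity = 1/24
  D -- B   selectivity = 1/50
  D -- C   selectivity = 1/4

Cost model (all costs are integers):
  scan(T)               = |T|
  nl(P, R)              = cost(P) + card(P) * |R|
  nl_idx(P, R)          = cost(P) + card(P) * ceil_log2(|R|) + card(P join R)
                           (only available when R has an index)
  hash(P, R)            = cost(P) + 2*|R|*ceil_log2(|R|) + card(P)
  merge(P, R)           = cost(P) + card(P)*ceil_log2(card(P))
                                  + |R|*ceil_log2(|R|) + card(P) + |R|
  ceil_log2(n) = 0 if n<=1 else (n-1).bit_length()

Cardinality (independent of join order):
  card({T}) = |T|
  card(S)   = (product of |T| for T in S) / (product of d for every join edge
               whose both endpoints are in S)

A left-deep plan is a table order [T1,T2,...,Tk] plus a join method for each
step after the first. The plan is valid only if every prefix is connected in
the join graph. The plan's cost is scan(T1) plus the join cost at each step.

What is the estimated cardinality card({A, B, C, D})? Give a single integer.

150000

Tables in S: A(200), B(200), C(150), D(120)
Edges inside S: D-A(d=24), D-B(d=50), D-C(d=4)
numerator = 200 * 200 * 150 * 120 = 720000000
denominator = 24 * 50 * 4 = 4800
card(S) = 720000000 / 4800 = 150000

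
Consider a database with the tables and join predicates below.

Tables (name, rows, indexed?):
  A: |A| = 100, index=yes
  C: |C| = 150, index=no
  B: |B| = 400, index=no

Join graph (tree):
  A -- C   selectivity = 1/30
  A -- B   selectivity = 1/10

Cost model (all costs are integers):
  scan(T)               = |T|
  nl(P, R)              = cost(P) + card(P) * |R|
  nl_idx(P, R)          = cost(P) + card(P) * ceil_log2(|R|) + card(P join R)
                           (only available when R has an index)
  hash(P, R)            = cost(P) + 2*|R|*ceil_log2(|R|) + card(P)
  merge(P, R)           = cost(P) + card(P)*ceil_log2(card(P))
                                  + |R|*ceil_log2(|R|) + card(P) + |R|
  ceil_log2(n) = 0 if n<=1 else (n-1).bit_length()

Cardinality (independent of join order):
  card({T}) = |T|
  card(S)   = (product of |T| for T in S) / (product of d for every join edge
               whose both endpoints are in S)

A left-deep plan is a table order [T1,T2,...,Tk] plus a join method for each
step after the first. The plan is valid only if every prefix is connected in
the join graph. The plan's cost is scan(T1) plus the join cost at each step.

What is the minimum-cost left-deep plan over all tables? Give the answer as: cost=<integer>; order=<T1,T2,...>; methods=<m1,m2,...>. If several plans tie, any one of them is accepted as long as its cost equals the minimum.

cost=8600; order=B,A,C; methods=hash,hash

Selinger DP (subsets sized 1..n):
  {A}: scan cost=100, card=100
  {C}: scan cost=150, card=150
  {B}: scan cost=400, card=400
  {AC}: card=500; try (A,hash)→1700, (A,nl_idx)→1700, (C,merge)→2250, (A,merge)→2300, (C,hash)→2600, (C,nl)→15100 …(+1); best=1700 via (A,hash)
  {AB}: card=4000; try (A,hash)→2200, (B,merge)→4900, (A,merge)→5200, (A,nl_idx)→7200, (B,hash)→7400, (B,nl)→40100 …(+1); best=2200 via (A,hash)
  {ABC}: card=20000; try (C,hash)→8600, (B,hash)→9400, (B,merge)→10700, (C,merge)→55550, (B,nl)→201700, (C,nl)→602200; best=8600 via (C,hash)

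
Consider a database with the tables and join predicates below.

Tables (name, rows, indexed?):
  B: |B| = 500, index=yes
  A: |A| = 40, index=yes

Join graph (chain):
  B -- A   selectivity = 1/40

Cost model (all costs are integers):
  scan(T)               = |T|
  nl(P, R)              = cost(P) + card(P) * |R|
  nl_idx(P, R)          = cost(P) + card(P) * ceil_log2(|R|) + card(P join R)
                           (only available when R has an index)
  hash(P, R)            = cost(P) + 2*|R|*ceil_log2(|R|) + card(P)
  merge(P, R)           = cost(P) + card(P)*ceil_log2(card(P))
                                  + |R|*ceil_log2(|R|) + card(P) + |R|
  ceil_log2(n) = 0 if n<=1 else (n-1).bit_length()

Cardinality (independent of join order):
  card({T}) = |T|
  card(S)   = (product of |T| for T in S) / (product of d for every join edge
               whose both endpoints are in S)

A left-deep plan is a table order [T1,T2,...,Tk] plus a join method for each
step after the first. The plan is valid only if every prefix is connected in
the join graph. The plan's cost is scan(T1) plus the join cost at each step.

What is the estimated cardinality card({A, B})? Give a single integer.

Tables in S: A(40), B(500)
Edges inside S: B-A(d=40)
numerator = 40 * 500 = 20000
denominator = 40 = 40
card(S) = 20000 / 40 = 500

500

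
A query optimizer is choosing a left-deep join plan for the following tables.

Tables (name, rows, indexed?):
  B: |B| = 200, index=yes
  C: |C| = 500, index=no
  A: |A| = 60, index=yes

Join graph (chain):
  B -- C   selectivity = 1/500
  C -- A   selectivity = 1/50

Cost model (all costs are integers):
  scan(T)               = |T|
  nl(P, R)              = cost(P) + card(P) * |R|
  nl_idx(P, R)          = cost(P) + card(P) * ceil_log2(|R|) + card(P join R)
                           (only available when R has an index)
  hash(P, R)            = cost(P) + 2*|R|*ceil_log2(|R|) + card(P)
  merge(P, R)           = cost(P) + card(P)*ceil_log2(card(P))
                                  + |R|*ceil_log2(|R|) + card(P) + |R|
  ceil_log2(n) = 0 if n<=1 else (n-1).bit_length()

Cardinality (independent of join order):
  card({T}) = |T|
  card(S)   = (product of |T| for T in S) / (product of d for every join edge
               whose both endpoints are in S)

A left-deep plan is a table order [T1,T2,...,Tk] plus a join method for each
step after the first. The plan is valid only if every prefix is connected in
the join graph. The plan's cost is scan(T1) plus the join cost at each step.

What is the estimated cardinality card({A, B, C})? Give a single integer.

Tables in S: A(60), B(200), C(500)
Edges inside S: B-C(d=500), C-A(d=50)
numerator = 60 * 200 * 500 = 6000000
denominator = 500 * 50 = 25000
card(S) = 6000000 / 25000 = 240

240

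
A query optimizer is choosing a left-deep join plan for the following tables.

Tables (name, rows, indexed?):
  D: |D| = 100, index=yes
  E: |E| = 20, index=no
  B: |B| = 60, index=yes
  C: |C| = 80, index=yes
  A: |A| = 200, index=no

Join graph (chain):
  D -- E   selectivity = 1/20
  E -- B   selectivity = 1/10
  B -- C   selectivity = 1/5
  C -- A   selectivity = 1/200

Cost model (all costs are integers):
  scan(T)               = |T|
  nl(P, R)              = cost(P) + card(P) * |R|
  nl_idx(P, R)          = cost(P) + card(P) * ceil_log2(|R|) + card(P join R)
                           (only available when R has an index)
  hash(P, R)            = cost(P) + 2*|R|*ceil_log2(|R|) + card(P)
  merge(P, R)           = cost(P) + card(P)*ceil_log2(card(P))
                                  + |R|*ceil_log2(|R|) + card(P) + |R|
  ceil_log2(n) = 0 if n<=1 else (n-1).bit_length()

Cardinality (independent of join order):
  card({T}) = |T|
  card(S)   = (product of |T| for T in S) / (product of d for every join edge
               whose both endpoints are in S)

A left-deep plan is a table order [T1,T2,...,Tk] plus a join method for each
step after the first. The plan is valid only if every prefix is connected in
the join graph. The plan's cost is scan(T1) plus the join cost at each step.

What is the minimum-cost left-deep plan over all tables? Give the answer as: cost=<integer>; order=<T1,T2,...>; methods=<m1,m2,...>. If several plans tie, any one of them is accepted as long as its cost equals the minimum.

cost=6800; order=A,C,B,E,D; methods=hash,hash,hash,hash

Selinger DP (subsets sized 1..n):
  {D}: scan cost=100, card=100
  {E}: scan cost=20, card=20
  {B}: scan cost=60, card=60
  {C}: scan cost=80, card=80
  {A}: scan cost=200, card=200
  {DE}: card=100; try (D,nl_idx)→260, (E,hash)→400, (D,merge)→940, (E,merge)→1020, (D,hash)→1440, (D,nl)→2020 …(+1); best=260 via (D,nl_idx)
  {BE}: card=120; try (B,nl_idx)→260, (E,hash)→320, (B,merge)→560, (E,merge)→600, (B,hash)→760, (B,nl)→1220 …(+1); best=260 via (B,nl_idx)
  {BC}: card=960; try (B,hash)→880, (C,merge)→1120, (B,merge)→1140, (C,hash)→1240, (C,nl_idx)→1440, (B,nl_idx)→1520 …(+2); best=880 via (B,hash)
  {AC}: card=80; try (C,hash)→1520, (C,nl_idx)→1680, (A,merge)→2520, (C,merge)→2640, (A,hash)→3360, (A,nl)→16080 …(+1); best=1520 via (C,hash)
  {BDE}: card=600; try (B,hash)→1080, (B,nl_idx)→1460, (B,merge)→1480, (D,nl_idx)→1700, (D,hash)→1780, (D,merge)→2020 …(+2); best=1080 via (B,hash)
  {BCE}: card=1920; try (C,hash)→1500, (C,merge)→1860, (E,hash)→2040, (C,nl_idx)→3020, (C,nl)→9860, (E,merge)→11560 …(+1); best=1500 via (C,hash)
  {ABC}: card=960; try (B,hash)→2320, (B,merge)→2580, (B,nl_idx)→2960, (A,hash)→5040, (B,nl)→6320, (A,merge)→13240 …(+1); best=2320 via (B,hash)
  {BCDE}: card=9600; try (C,hash)→2800, (D,hash)→4820, (C,merge)→8320, (C,nl_idx)→14880, (D,nl_idx)→24540, (D,merge)→25340 …(+2); best=2800 via (C,hash)
  {ABCE}: card=1920; try (E,hash)→3480, (A,hash)→6620, (E,merge)→13000, (E,nl)→21520, (A,merge)→26340, (A,nl)→385500; best=3480 via (E,hash)
  {ABCDE}: card=9600; try (D,hash)→6800, (A,hash)→15600, (D,nl_idx)→26520, (D,merge)→27320, (A,merge)→148600, (D,nl)→195480 …(+1); best=6800 via (D,hash)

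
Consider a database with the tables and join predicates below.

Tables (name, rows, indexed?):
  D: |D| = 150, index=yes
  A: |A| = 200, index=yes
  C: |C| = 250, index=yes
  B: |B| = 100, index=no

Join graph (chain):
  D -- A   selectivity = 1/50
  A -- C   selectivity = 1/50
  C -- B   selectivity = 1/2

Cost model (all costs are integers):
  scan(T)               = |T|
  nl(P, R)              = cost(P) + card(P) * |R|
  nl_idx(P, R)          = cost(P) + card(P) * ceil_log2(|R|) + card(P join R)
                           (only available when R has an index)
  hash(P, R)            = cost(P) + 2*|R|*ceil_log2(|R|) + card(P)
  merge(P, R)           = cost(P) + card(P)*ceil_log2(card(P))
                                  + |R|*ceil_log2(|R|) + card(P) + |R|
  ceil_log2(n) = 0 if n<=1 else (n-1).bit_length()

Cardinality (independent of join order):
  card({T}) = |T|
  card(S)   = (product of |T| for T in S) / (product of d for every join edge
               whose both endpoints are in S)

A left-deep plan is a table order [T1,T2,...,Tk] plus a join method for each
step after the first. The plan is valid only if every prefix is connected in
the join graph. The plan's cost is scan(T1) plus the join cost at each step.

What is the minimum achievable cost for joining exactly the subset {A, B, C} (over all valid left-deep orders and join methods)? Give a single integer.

5200

Selinger DP over subsets of {A,B,C}:
  {A}: scan cost=200, card=200
  {C}: scan cost=250, card=250
  {B}: scan cost=100, card=100
  {AC}: card=1000; try (C,nl_idx)→2800, (A,nl_idx)→3250, (A,hash)→3700, (C,merge)→4250, (A,merge)→4300, (C,hash)→4400 …(+2); best=2800 via (C,nl_idx)
  {BC}: card=12500; try (B,hash)→1900, (C,merge)→3150, (B,merge)→3300, (C,hash)→4200, (C,nl_idx)→13400, (C,nl)→25100 …(+1); best=1900 via (B,hash)
  {ABC}: card=50000; try (B,hash)→5200, (B,merge)→14600, (A,hash)→17600, (B,nl)→102800, (A,nl_idx)→151900, (A,merge)→191200 …(+1); best=5200 via (B,hash)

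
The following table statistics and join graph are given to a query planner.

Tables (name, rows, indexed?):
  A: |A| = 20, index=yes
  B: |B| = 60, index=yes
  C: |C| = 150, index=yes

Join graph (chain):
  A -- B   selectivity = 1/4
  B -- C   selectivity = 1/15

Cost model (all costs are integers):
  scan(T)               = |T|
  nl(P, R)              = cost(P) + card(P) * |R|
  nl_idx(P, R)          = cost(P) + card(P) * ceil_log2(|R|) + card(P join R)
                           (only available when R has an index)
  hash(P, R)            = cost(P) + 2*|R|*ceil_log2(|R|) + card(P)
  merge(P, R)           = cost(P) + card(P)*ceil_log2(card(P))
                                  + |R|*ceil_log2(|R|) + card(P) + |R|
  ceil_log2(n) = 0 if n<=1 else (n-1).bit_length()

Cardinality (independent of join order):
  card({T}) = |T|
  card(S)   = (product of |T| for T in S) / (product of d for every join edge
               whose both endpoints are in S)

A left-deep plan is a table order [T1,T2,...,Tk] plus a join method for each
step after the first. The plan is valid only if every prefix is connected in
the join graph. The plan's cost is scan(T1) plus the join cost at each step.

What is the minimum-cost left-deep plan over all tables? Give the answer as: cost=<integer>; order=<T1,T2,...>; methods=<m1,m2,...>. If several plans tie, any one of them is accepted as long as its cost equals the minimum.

cost=1820; order=C,B,A; methods=hash,hash

Selinger DP (subsets sized 1..n):
  {A}: scan cost=20, card=20
  {B}: scan cost=60, card=60
  {C}: scan cost=150, card=150
  {AB}: card=300; try (A,hash)→320, (B,nl_idx)→440, (B,merge)→560, (A,merge)→600, (A,nl_idx)→660, (B,hash)→760 …(+2); best=320 via (A,hash)
  {BC}: card=600; try (B,hash)→1020, (C,nl_idx)→1140, (B,nl_idx)→1650, (C,merge)→1830, (B,merge)→1920, (C,hash)→2520 …(+2); best=1020 via (B,hash)
  {ABC}: card=3000; try (A,hash)→1820, (C,hash)→3020, (C,merge)→4670, (C,nl_idx)→5720, (A,nl_idx)→7020, (A,merge)→7740 …(+2); best=1820 via (A,hash)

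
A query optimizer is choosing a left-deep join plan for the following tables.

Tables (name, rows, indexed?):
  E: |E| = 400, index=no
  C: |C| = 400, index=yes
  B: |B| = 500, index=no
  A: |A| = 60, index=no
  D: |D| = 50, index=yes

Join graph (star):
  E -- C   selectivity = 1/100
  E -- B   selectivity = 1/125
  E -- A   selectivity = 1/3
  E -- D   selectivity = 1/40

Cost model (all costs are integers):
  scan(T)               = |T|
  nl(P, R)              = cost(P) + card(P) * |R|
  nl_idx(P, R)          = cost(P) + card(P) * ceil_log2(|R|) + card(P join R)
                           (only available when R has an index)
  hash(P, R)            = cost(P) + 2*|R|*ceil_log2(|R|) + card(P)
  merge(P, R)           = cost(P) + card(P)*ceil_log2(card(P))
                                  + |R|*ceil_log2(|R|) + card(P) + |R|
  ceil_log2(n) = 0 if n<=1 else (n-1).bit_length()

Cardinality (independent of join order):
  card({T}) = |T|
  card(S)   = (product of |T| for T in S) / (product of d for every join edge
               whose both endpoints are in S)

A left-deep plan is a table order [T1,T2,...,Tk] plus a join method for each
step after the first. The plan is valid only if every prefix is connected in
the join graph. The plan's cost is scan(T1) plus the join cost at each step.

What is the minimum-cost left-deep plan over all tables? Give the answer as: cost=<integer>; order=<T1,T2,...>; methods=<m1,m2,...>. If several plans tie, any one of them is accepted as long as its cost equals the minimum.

cost=27520; order=E,C,D,B,A; methods=nl_idx,hash,hash,hash

Selinger DP (subsets sized 1..n):
  {E}: scan cost=400, card=400
  {C}: scan cost=400, card=400
  {B}: scan cost=500, card=500
  {A}: scan cost=60, card=60
  {D}: scan cost=50, card=50
  {CE}: card=1600; try (C,nl_idx)→5600, (E,hash)→8000, (C,hash)→8000, (E,merge)→8400, (C,merge)→8400, (E,nl)→160400 …(+1); best=5600 via (C,nl_idx)
  {BE}: card=1600; try (E,hash)→8200, (B,merge)→9400, (E,merge)→9500, (B,hash)→9800, (B,nl)→200400, (E,nl)→200500; best=8200 via (E,hash)
  {AE}: card=8000; try (A,hash)→1520, (E,merge)→4480, (A,merge)→4820, (E,hash)→7320, (E,nl)→24060, (A,nl)→24400; best=1520 via (A,hash)
  {DE}: card=500; try (D,hash)→1400, (D,nl_idx)→3300, (E,merge)→4400, (D,merge)→4750, (E,hash)→7300, (E,nl)→20050 …(+1); best=1400 via (D,hash)
  {BCE}: card=6400; try (B,hash)→16200, (C,hash)→17000, (C,nl_idx)→29000, (B,merge)→29800, (C,merge)→31400, (C,nl)→648200 …(+1); best=16200 via (B,hash)
  {ACE}: card=32000; try (A,hash)→7920, (C,hash)→16720, (A,merge)→25220, (A,nl)→101600, (C,nl_idx)→105520, (C,merge)→117520 …(+1); best=7920 via (A,hash)
  {CDE}: card=2000; try (D,hash)→7800, (C,nl_idx)→7900, (C,hash)→9100, (C,merge)→10400, (D,nl_idx)→17200, (D,merge)→25150 …(+2); best=7800 via (D,hash)
  {ABE}: card=32000; try (A,hash)→10520, (B,hash)→18520, (A,merge)→27820, (A,nl)→104200, (B,merge)→118520, (B,nl)→4001520; best=10520 via (A,hash)
  {BDE}: card=2000; try (D,hash)→10400, (B,hash)→10900, (B,merge)→11400, (D,nl_idx)→19800, (D,merge)→27750, (D,nl)→88200 …(+1); best=10400 via (D,hash)
  {ADE}: card=10000; try (A,hash)→2620, (A,merge)→6820, (D,hash)→10120, (A,nl)→31400, (D,nl_idx)→59520, (D,merge)→113870 …(+1); best=2620 via (A,hash)
  {ABCE}: card=128000; try (A,hash)→23320, (B,hash)→48920, (C,hash)→49720, (A,merge)→106220, (A,nl)→400200, (C,nl_idx)→426520 …(+4); best=23320 via (A,hash)
  {BCDE}: card=8000; try (B,hash)→18800, (C,hash)→19600, (D,hash)→23200, (C,nl_idx)→36400, (B,merge)→36800, (C,merge)→38400 …(+5); best=18800 via (B,hash)
  {ACDE}: card=40000; try (A,hash)→10520, (C,hash)→19820, (A,merge)→32220, (D,hash)→40520, (A,nl)→127800, (C,nl_idx)→132620 …(+5); best=10520 via (A,hash)
  {ABDE}: card=40000; try (A,hash)→13120, (B,hash)→21620, (A,merge)→34820, (D,hash)→43120, (A,nl)→130400, (B,merge)→157620 …(+4); best=13120 via (A,hash)
  {ABCDE}: card=160000; try (A,hash)→27520, (B,hash)→59520, (C,hash)→60320, (A,merge)→131220, (D,hash)→151920, (A,nl)→498800 …(+8); best=27520 via (A,hash)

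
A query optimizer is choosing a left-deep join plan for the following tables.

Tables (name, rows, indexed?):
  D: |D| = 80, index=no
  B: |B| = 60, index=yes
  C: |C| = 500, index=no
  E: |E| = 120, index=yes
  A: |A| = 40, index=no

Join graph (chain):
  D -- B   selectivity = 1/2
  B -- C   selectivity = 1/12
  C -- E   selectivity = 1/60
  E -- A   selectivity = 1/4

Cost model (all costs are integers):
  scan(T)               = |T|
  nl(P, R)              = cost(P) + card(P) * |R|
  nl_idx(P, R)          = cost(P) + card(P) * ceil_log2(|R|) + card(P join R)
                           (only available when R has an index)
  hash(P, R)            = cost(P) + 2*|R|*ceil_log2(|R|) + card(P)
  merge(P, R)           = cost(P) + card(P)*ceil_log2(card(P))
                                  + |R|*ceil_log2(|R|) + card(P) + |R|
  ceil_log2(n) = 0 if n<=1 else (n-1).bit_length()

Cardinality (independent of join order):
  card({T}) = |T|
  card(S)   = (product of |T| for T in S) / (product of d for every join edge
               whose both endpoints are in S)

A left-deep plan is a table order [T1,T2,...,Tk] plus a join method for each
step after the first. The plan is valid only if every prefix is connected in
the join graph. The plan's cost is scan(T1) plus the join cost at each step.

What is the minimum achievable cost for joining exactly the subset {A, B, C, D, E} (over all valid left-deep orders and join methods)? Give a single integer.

61000

Selinger DP over subsets of {A,B,C,D,E}:
  {D}: scan cost=80, card=80
  {B}: scan cost=60, card=60
  {C}: scan cost=500, card=500
  {E}: scan cost=120, card=120
  {A}: scan cost=40, card=40
  {BD}: card=2400; try (B,hash)→880, (D,merge)→1120, (B,merge)→1140, (D,hash)→1240, (B,nl_idx)→2960, (D,nl)→4860 …(+1); best=880 via (B,hash)
  {BC}: card=2500; try (B,hash)→1720, (C,merge)→5480, (B,merge)→5920, (B,nl_idx)→6000, (C,hash)→9120, (C,nl)→30060 …(+1); best=1720 via (B,hash)
  {CE}: card=1000; try (E,hash)→2680, (E,nl_idx)→5000, (C,merge)→6080, (E,merge)→6460, (C,hash)→9240, (C,nl)→60120 …(+1); best=2680 via (E,hash)
  {AE}: card=1200; try (A,hash)→720, (E,merge)→1280, (A,merge)→1360, (E,nl_idx)→1520, (E,hash)→1760, (E,nl)→4840 …(+1); best=720 via (A,hash)
  {BCD}: card=100000; try (D,hash)→5340, (C,hash)→12280, (D,merge)→34860, (C,merge)→37080, (D,nl)→201720, (C,nl)→1200880; best=5340 via (D,hash)
  {BCE}: card=5000; try (B,hash)→4400, (E,hash)→5900, (B,nl_idx)→13680, (B,merge)→14100, (E,nl_idx)→24220, (E,merge)→35180 …(+2); best=4400 via (B,hash)
  {ACE}: card=10000; try (A,hash)→4160, (C,hash)→10920, (A,merge)→13960, (C,merge)→20120, (A,nl)→42680, (C,nl)→600720; best=4160 via (A,hash)
  {BCDE}: card=200000; try (D,hash)→10520, (D,merge)→75040, (E,hash)→107020, (D,nl)→404400, (E,nl_idx)→905340, (E,merge)→1806300 …(+1); best=10520 via (D,hash)
  {ABCE}: card=50000; try (A,hash)→9880, (B,hash)→14880, (A,merge)→74680, (B,nl_idx)→114160, (B,merge)→154580, (A,nl)→204400 …(+1); best=9880 via (A,hash)
  {ABCDE}: card=2000000; try (D,hash)→61000, (A,hash)→211000, (D,merge)→860520, (A,merge)→3810800, (D,nl)→4009880, (A,nl)→8010520; best=61000 via (D,hash)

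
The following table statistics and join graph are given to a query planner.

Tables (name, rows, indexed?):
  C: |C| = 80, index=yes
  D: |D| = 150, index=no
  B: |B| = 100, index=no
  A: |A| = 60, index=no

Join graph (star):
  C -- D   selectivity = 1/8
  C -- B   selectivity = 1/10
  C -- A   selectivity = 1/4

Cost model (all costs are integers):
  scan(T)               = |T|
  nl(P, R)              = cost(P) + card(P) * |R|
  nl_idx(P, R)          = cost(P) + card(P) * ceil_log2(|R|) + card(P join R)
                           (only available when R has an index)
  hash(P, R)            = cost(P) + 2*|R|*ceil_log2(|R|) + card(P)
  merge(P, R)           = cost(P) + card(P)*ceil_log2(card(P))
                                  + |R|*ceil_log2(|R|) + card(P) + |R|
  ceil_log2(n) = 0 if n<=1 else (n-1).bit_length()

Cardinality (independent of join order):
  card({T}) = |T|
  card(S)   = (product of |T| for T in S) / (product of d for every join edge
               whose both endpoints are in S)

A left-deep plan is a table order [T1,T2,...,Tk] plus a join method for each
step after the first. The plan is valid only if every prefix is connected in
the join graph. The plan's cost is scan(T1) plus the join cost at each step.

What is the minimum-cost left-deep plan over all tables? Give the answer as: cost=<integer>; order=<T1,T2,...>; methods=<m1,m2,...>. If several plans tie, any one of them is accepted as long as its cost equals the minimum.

cost=17240; order=B,C,A,D; methods=hash,hash,hash

Selinger DP (subsets sized 1..n):
  {C}: scan cost=80, card=80
  {D}: scan cost=150, card=150
  {B}: scan cost=100, card=100
  {A}: scan cost=60, card=60
  {CD}: card=1500; try (C,hash)→1420, (D,merge)→2070, (C,merge)→2140, (D,hash)→2560, (C,nl_idx)→2700, (D,nl)→12080 …(+1); best=1420 via (C,hash)
  {BC}: card=800; try (C,hash)→1320, (B,merge)→1520, (C,merge)→1540, (B,hash)→1560, (C,nl_idx)→1600, (B,nl)→8080 …(+1); best=1320 via (C,hash)
  {AC}: card=1200; try (A,hash)→880, (C,merge)→1120, (A,merge)→1140, (C,hash)→1240, (C,nl_idx)→1680, (C,nl)→4860 …(+1); best=880 via (A,hash)
  {BCD}: card=15000; try (B,hash)→4320, (D,hash)→4520, (D,merge)→11470, (B,merge)→20220, (D,nl)→121320, (B,nl)→151420; best=4320 via (B,hash)
  {ACD}: card=22500; try (A,hash)→3640, (D,hash)→4480, (D,merge)→16630, (A,merge)→19840, (A,nl)→91420, (D,nl)→180880; best=3640 via (A,hash)
  {ABC}: card=12000; try (A,hash)→2840, (B,hash)→3480, (A,merge)→10540, (B,merge)→16080, (A,nl)→49320, (B,nl)→120880; best=2840 via (A,hash)
  {ABCD}: card=225000; try (D,hash)→17240, (A,hash)→20040, (B,hash)→27540, (D,merge)→184190, (A,merge)→229740, (B,merge)→364440 …(+3); best=17240 via (D,hash)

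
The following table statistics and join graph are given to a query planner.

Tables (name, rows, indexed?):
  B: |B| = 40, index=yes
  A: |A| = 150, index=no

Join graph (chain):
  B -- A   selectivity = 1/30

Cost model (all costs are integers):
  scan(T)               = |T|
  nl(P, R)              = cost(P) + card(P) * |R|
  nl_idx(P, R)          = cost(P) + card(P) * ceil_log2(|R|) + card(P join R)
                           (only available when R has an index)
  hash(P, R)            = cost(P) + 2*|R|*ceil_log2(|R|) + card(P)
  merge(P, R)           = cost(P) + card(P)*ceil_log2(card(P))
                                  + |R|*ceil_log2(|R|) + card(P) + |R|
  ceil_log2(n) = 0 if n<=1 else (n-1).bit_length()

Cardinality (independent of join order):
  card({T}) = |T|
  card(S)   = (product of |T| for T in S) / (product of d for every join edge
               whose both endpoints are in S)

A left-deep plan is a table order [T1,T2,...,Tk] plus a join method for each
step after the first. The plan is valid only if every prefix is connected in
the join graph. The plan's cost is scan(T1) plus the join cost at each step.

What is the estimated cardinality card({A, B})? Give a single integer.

Tables in S: A(150), B(40)
Edges inside S: B-A(d=30)
numerator = 150 * 40 = 6000
denominator = 30 = 30
card(S) = 6000 / 30 = 200

200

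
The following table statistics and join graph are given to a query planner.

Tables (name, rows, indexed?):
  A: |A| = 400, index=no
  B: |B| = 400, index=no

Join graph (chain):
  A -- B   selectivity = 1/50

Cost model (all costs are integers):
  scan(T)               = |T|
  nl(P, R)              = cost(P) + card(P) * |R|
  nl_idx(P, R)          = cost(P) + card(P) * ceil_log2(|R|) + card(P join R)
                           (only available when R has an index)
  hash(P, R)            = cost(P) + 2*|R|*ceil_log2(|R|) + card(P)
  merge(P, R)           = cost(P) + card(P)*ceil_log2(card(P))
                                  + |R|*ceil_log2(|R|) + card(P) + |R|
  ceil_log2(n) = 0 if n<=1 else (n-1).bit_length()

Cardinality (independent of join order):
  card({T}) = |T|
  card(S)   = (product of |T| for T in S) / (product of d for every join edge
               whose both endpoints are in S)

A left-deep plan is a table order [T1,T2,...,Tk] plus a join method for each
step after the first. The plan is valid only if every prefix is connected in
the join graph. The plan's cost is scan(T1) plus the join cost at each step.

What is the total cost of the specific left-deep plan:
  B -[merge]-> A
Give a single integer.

step 1: scan B: cost=400, card=400
step 2: join A via merge
    card(P join A) = 400*400/(50) = 3200
    cost = 400 + 400*9 + 400*9 + 400 + 400 = 8400

8400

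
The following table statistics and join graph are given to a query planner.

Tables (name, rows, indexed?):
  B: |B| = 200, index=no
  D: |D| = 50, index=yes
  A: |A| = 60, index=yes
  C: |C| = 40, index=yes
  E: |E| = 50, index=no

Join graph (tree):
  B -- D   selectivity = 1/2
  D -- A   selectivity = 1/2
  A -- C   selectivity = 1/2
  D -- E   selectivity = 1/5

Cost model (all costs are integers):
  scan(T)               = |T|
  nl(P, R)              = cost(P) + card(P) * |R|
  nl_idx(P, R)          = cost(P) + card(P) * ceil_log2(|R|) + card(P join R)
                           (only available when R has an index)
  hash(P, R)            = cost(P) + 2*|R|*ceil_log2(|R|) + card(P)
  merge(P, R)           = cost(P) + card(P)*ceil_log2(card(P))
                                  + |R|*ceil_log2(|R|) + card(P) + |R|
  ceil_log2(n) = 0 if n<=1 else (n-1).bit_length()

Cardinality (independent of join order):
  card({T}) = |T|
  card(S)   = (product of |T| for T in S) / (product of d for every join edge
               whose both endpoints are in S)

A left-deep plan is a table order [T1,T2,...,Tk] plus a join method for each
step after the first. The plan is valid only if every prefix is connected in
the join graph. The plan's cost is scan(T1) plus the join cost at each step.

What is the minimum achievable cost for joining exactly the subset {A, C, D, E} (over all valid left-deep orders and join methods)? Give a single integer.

Selinger DP over subsets of {A,C,D,E}:
  {D}: scan cost=50, card=50
  {A}: scan cost=60, card=60
  {C}: scan cost=40, card=40
  {E}: scan cost=50, card=50
  {AD}: card=1500; try (D,hash)→720, (A,hash)→820, (A,merge)→820, (D,merge)→830, (A,nl_idx)→1850, (D,nl_idx)→1920 …(+2); best=720 via (D,hash)
  {DE}: card=500; try (E,hash)→700, (D,hash)→700, (E,merge)→750, (D,merge)→750, (D,nl_idx)→850, (E,nl)→2550 …(+1); best=700 via (E,hash)
  {AC}: card=1200; try (C,hash)→600, (A,merge)→740, (C,merge)→760, (A,hash)→800, (A,nl_idx)→1480, (C,nl_idx)→1620 …(+2); best=600 via (C,hash)
  {ACD}: card=30000; try (D,hash)→2400, (C,hash)→2700, (D,merge)→15350, (C,merge)→19000, (D,nl_idx)→37800, (C,nl_idx)→39720 …(+2); best=2400 via (D,hash)
  {ADE}: card=15000; try (A,hash)→1920, (E,hash)→2820, (A,merge)→6120, (A,nl_idx)→18700, (E,merge)→19070, (A,nl)→30700 …(+1); best=1920 via (A,hash)
  {ACDE}: card=300000; try (C,hash)→17400, (E,hash)→33000, (C,merge)→227200, (C,nl_idx)→391920, (E,merge)→482750, (C,nl)→601920 …(+1); best=17400 via (C,hash)

17400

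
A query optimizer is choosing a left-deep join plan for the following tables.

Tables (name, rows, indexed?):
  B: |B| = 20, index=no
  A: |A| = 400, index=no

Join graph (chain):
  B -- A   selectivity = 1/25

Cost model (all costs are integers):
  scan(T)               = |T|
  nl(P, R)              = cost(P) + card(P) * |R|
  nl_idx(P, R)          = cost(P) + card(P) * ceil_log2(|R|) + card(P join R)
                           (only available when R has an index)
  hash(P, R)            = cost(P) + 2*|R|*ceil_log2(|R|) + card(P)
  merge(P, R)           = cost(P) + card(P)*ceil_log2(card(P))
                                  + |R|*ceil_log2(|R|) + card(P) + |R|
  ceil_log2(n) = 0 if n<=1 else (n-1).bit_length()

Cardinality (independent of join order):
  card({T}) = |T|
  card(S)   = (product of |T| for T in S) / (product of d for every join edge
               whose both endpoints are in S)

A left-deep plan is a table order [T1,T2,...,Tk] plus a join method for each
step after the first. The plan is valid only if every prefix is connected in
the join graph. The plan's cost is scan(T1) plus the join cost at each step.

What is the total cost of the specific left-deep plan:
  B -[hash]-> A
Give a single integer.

7240

step 1: scan B: cost=20, card=20
step 2: join A via hash
    card(P join A) = 20*400/(25) = 320
    cost = 20 + 2*400*9 + 20 = 7240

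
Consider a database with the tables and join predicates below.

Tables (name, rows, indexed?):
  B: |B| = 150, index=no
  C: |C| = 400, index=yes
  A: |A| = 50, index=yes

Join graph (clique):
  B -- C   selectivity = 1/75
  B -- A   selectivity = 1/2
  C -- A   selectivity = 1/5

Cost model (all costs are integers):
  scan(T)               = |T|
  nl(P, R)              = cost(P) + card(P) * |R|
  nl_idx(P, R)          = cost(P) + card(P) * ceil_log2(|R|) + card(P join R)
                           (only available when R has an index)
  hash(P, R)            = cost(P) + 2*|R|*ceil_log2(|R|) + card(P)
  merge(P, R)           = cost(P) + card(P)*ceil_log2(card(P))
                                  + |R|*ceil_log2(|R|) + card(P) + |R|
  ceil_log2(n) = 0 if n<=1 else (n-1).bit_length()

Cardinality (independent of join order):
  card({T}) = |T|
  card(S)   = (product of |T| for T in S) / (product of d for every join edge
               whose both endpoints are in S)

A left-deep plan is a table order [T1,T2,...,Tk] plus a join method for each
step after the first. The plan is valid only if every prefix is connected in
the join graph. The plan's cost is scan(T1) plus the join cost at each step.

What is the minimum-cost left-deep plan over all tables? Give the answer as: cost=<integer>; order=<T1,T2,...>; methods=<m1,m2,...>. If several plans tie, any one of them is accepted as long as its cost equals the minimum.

cost=3700; order=B,C,A; methods=nl_idx,hash

Selinger DP (subsets sized 1..n):
  {B}: scan cost=150, card=150
  {C}: scan cost=400, card=400
  {A}: scan cost=50, card=50
  {BC}: card=800; try (C,nl_idx)→2300, (B,hash)→3200, (C,merge)→5500, (B,merge)→5750, (C,hash)→7500, (C,nl)→60150 …(+1); best=2300 via (C,nl_idx)
  {AB}: card=3750; try (A,hash)→900, (B,merge)→1750, (A,merge)→1850, (B,hash)→2500, (A,nl_idx)→4800, (B,nl)→7550 …(+1); best=900 via (A,hash)
  {AC}: card=4000; try (A,hash)→1400, (C,merge)→4400, (C,nl_idx)→4500, (A,merge)→4750, (A,nl_idx)→6800, (C,hash)→7300 …(+2); best=1400 via (A,hash)
  {ABC}: card=4000; try (A,hash)→3700, (B,hash)→7800, (A,nl_idx)→11100, (A,merge)→11450, (C,hash)→11850, (C,nl_idx)→38650 …(+5); best=3700 via (A,hash)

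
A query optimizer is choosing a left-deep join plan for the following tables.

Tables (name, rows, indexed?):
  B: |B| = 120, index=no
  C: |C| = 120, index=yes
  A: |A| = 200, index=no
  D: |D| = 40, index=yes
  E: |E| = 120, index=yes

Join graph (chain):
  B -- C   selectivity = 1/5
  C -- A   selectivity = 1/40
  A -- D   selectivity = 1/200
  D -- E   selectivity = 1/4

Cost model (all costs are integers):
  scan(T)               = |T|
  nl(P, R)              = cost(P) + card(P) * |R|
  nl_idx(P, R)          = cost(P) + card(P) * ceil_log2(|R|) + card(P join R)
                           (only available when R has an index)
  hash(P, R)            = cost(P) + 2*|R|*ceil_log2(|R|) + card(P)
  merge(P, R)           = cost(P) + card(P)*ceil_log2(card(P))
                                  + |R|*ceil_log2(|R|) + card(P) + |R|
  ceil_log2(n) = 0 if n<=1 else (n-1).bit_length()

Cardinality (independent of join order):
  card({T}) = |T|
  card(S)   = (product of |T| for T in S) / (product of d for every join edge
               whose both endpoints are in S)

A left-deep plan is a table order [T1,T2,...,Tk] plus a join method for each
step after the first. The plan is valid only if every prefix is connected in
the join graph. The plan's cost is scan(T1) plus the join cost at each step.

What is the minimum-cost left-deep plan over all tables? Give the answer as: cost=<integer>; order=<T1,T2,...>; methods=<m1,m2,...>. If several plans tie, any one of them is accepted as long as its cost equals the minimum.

Selinger DP (subsets sized 1..n):
  {B}: scan cost=120, card=120
  {C}: scan cost=120, card=120
  {A}: scan cost=200, card=200
  {D}: scan cost=40, card=40
  {E}: scan cost=120, card=120
  {BC}: card=2880; try (C,hash)→1920, (B,hash)→1920, (C,merge)→2040, (B,merge)→2040, (C,nl_idx)→3840, (C,nl)→14520 …(+1); best=1920 via (C,hash)
  {AC}: card=600; try (C,hash)→2080, (C,nl_idx)→2200, (A,merge)→2880, (C,merge)→2960, (A,hash)→3440, (A,nl)→24120 …(+1); best=2080 via (C,hash)
  {AD}: card=40; try (D,hash)→880, (D,nl_idx)→1440, (A,merge)→2120, (D,merge)→2280, (A,hash)→3280, (A,nl)→8040 …(+1); best=880 via (D,hash)
  {DE}: card=1200; try (D,hash)→720, (E,merge)→1280, (D,merge)→1360, (E,nl_idx)→1520, (E,hash)→1760, (D,nl_idx)→2040 …(+2); best=720 via (D,hash)
  {ABC}: card=14400; try (B,hash)→4360, (A,hash)→8000, (B,merge)→9640, (A,merge)→41160, (B,nl)→74080, (A,nl)→577920; best=4360 via (B,hash)
  {ACD}: card=120; try (C,nl_idx)→1280, (C,merge)→2120, (C,hash)→2600, (D,hash)→3160, (C,nl)→5680, (D,nl_idx)→5800 …(+2); best=1280 via (C,nl_idx)
  {ADE}: card=1200; try (E,merge)→2120, (E,nl_idx)→2360, (E,hash)→2600, (A,hash)→5120, (E,nl)→5680, (A,merge)→16920 …(+1); best=2120 via (E,merge)
  {ABCD}: card=2880; try (B,hash)→3080, (B,merge)→3200, (B,nl)→15680, (D,hash)→19240, (D,nl_idx)→93640, (D,merge)→220640 …(+1); best=3080 via (B,hash)
  {ACDE}: card=3600; try (E,hash)→3080, (E,merge)→3200, (C,hash)→5000, (E,nl_idx)→5720, (C,nl_idx)→14120, (E,nl)→15680 …(+2); best=3080 via (E,hash)
  {ABCDE}: card=86400; try (E,hash)→7640, (B,hash)→8360, (E,merge)→41480, (B,merge)→50840, (E,nl_idx)→109640, (E,nl)→348680 …(+1); best=7640 via (E,hash)

cost=7640; order=A,D,C,B,E; methods=hash,nl_idx,hash,hash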